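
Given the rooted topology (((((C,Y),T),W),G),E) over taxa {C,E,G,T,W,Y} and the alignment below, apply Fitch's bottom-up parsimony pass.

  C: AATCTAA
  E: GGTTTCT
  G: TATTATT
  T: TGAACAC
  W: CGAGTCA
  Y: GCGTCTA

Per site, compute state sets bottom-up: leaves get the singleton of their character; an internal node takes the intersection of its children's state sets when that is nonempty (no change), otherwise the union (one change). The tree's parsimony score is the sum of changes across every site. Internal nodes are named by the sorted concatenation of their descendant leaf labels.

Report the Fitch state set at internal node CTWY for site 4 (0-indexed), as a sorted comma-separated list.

C,T

[col 0] CY: children C:{A}, Y:{G} ∪→ {A,G}; cost 1
[col 0] CTY: children CY:{A,G}, T:{T} ∪→ {A,G,T}; cost 1
[col 0] CTWY: children CTY:{A,G,T}, W:{C} ∪→ {A,C,G,T}; cost 1
[col 0] CGTWY: children CTWY:{A,C,G,T}, G:{T} ∩→ {T}; cost 0
[col 0] CEGTWY: children CGTWY:{T}, E:{G} ∪→ {G,T}; cost 1
[col 1] CY: children C:{A}, Y:{C} ∪→ {A,C}; cost 1
[col 1] CTY: children CY:{A,C}, T:{G} ∪→ {A,C,G}; cost 1
[col 1] CTWY: children CTY:{A,C,G}, W:{G} ∩→ {G}; cost 0
[col 1] CGTWY: children CTWY:{G}, G:{A} ∪→ {A,G}; cost 1
[col 1] CEGTWY: children CGTWY:{A,G}, E:{G} ∩→ {G}; cost 0
[col 2] CY: children C:{T}, Y:{G} ∪→ {G,T}; cost 1
[col 2] CTY: children CY:{G,T}, T:{A} ∪→ {A,G,T}; cost 1
[col 2] CTWY: children CTY:{A,G,T}, W:{A} ∩→ {A}; cost 0
[col 2] CGTWY: children CTWY:{A}, G:{T} ∪→ {A,T}; cost 1
[col 2] CEGTWY: children CGTWY:{A,T}, E:{T} ∩→ {T}; cost 0
[col 3] CY: children C:{C}, Y:{T} ∪→ {C,T}; cost 1
[col 3] CTY: children CY:{C,T}, T:{A} ∪→ {A,C,T}; cost 1
[col 3] CTWY: children CTY:{A,C,T}, W:{G} ∪→ {A,C,G,T}; cost 1
[col 3] CGTWY: children CTWY:{A,C,G,T}, G:{T} ∩→ {T}; cost 0
[col 3] CEGTWY: children CGTWY:{T}, E:{T} ∩→ {T}; cost 0
[col 4] CY: children C:{T}, Y:{C} ∪→ {C,T}; cost 1
[col 4] CTY: children CY:{C,T}, T:{C} ∩→ {C}; cost 0
[col 4] CTWY: children CTY:{C}, W:{T} ∪→ {C,T}; cost 1
[col 4] CGTWY: children CTWY:{C,T}, G:{A} ∪→ {A,C,T}; cost 1
[col 4] CEGTWY: children CGTWY:{A,C,T}, E:{T} ∩→ {T}; cost 0
[col 5] CY: children C:{A}, Y:{T} ∪→ {A,T}; cost 1
[col 5] CTY: children CY:{A,T}, T:{A} ∩→ {A}; cost 0
[col 5] CTWY: children CTY:{A}, W:{C} ∪→ {A,C}; cost 1
[col 5] CGTWY: children CTWY:{A,C}, G:{T} ∪→ {A,C,T}; cost 1
[col 5] CEGTWY: children CGTWY:{A,C,T}, E:{C} ∩→ {C}; cost 0
[col 6] CY: children C:{A}, Y:{A} ∩→ {A}; cost 0
[col 6] CTY: children CY:{A}, T:{C} ∪→ {A,C}; cost 1
[col 6] CTWY: children CTY:{A,C}, W:{A} ∩→ {A}; cost 0
[col 6] CGTWY: children CTWY:{A}, G:{T} ∪→ {A,T}; cost 1
[col 6] CEGTWY: children CGTWY:{A,T}, E:{T} ∩→ {T}; cost 0
per-site changes: [4, 3, 3, 3, 3, 3, 2]; total = 21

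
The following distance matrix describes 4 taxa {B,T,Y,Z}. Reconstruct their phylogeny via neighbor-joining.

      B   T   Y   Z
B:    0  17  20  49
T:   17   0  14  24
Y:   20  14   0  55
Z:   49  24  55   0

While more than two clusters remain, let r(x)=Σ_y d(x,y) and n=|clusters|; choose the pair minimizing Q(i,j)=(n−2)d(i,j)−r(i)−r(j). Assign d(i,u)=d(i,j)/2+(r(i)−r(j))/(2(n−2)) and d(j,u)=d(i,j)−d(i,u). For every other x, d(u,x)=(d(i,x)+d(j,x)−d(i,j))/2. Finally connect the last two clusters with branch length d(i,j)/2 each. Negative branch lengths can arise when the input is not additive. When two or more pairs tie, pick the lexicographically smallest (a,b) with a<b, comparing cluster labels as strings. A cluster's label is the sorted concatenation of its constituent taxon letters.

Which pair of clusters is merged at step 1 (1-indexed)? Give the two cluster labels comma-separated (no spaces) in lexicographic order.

iteration 1: select B,Y (d=20, Q=-135); attach at lengths (37/4, 43/4); label the merged cluster BY
  updated: d(BY,T)=11/2, d(BY,Z)=42
iteration 2: select BY,T (d=11/2, Q=-143/2); attach at lengths (47/4, -25/4); label the merged cluster BTY
  updated: d(BTY,Z)=121/4
iteration 3: select BTY,Z (d=121/4); attach at lengths (121/8, 121/8); label the merged cluster BTYZ
final tree: (((B:37/4,Y:43/4):47/4,T:-25/4):121/8,Z:121/8)
total length: 223/4

B,Y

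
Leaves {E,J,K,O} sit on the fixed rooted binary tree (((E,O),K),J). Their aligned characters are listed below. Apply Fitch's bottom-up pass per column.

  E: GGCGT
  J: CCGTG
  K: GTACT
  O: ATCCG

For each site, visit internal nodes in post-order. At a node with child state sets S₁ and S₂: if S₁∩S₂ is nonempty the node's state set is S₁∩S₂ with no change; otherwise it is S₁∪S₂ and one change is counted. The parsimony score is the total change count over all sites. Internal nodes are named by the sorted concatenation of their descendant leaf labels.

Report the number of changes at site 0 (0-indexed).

EO@0: {G} ∪ {A} = {A,G} (union, +1)
EKO@0: {A,G} ∩ {G} = {G} (intersection, +0)
EJKO@0: {G} ∪ {C} = {C,G} (union, +1)
EO@1: {G} ∪ {T} = {G,T} (union, +1)
EKO@1: {G,T} ∩ {T} = {T} (intersection, +0)
EJKO@1: {T} ∪ {C} = {C,T} (union, +1)
EO@2: {C} ∩ {C} = {C} (intersection, +0)
EKO@2: {C} ∪ {A} = {A,C} (union, +1)
EJKO@2: {A,C} ∪ {G} = {A,C,G} (union, +1)
EO@3: {G} ∪ {C} = {C,G} (union, +1)
EKO@3: {C,G} ∩ {C} = {C} (intersection, +0)
EJKO@3: {C} ∪ {T} = {C,T} (union, +1)
EO@4: {T} ∪ {G} = {G,T} (union, +1)
EKO@4: {G,T} ∩ {T} = {T} (intersection, +0)
EJKO@4: {T} ∪ {G} = {G,T} (union, +1)
per-site changes: [2, 2, 2, 2, 2]; total = 10

2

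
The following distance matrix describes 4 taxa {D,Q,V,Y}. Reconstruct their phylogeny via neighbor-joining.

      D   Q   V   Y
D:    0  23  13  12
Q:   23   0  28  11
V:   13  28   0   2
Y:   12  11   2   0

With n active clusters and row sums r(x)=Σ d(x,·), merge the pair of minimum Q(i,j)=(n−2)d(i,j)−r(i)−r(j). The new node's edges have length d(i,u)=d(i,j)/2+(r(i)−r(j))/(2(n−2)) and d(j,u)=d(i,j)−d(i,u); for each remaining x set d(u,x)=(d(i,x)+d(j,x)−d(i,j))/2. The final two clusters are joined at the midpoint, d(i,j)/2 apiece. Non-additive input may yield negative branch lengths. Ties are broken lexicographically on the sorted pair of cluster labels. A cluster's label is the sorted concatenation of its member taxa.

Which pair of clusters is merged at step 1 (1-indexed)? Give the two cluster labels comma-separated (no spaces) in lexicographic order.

D,V

1. join D+V (d=13, Q=-65) ⇒ DV; edges |D|=31/4, |V|=21/4
  updated: d(DV,Q)=19, d(DV,Y)=1/2
2. join DV+Q (d=19, Q=-61/2) ⇒ DQV; edges |DV|=17/4, |Q|=59/4
  updated: d(DQV,Y)=-15/4
3. join DQV+Y (d=-15/4) ⇒ DQVY; edges |DQV|=-15/8, |Y|=-15/8
final tree: (((D:31/4,V:21/4):17/4,Q:59/4):-15/8,Y:-15/8)
total length: 113/4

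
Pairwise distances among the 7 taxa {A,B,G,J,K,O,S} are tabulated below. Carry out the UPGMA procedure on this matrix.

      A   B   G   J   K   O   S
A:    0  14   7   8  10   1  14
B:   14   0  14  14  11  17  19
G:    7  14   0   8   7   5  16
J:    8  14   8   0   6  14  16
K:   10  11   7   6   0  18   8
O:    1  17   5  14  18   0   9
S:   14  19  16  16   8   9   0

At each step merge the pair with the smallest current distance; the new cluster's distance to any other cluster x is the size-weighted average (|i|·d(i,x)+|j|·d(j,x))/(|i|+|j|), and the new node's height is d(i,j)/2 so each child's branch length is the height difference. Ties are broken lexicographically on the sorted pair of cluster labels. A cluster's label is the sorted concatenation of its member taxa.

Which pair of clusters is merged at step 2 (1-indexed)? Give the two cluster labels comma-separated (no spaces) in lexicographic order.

step 1: merge (A,O) at d=1; branch lengths A→1/2, O→1/2; new cluster AO
  updated: d(AO,B)=31/2, d(AO,G)=6, d(AO,J)=11, d(AO,K)=14, d(AO,S)=23/2
step 2: merge (AO,G) at d=6; branch lengths AO→5/2, G→3; new cluster AGO
  updated: d(AGO,B)=15, d(AGO,J)=10, d(AGO,K)=35/3, d(AGO,S)=13
step 3: merge (J,K) at d=6; branch lengths J→3, K→3; new cluster JK
  updated: d(AGO,JK)=65/6, d(B,JK)=25/2, d(JK,S)=12
step 4: merge (AGO,JK) at d=65/6; branch lengths AGO→29/12, JK→29/12; new cluster AGJKO
  updated: d(AGJKO,B)=14, d(AGJKO,S)=63/5
step 5: merge (AGJKO,S) at d=63/5; branch lengths AGJKO→53/60, S→63/10; new cluster AGJKOS
  updated: d(AGJKOS,B)=89/6
step 6: merge (AGJKOS,B) at d=89/6; branch lengths AGJKOS→67/60, B→89/12; new cluster ABGJKOS
final tree: (((((A:1/2,O:1/2):5/2,G:3):29/12,(J:3,K:3):29/12):53/60,S:63/10):67/60,B:89/12)
total length: 661/20

AO,G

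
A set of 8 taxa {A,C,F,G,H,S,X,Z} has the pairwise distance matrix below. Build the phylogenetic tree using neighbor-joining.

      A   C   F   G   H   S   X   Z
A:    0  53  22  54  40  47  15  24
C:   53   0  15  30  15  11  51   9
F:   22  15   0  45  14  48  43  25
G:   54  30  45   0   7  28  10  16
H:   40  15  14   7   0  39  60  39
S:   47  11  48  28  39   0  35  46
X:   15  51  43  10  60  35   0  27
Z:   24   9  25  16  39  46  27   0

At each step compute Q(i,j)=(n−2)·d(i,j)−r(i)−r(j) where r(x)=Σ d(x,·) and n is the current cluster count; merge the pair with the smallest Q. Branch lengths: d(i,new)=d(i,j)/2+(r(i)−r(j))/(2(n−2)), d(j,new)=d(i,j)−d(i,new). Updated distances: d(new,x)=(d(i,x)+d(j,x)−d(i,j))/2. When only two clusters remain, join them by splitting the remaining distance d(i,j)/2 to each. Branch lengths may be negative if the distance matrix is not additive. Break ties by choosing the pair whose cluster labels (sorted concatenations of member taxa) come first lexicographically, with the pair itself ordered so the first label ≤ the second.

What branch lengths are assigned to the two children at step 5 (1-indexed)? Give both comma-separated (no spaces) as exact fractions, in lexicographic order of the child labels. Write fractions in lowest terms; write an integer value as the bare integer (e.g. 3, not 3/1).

iteration 1: select A,X (d=15, Q=-406); attach at lengths (26/3, 19/3); label the merged cluster AX
  updated: d(AX,C)=89/2, d(AX,F)=25, d(AX,G)=49/2, d(AX,H)=85/2, d(AX,S)=67/2, d(AX,Z)=18
iteration 2: select C,S (d=11, Q=-275); attach at lengths (-13/5, 68/5); label the merged cluster CS
  updated: d(AX,CS)=67/2, d(CS,F)=26, d(CS,G)=47/2, d(CS,H)=43/2, d(CS,Z)=22
iteration 3: select G,H (d=7, Q=-212); attach at lengths (5/2, 9/2); label the merged cluster GH
  updated: d(AX,GH)=30, d(CS,GH)=19, d(F,GH)=26, d(GH,Z)=24
iteration 4: select CS,GH (d=19, Q=-285/2); attach at lengths (39/4, 37/4); label the merged cluster CGHS
  updated: d(AX,CGHS)=89/4, d(CGHS,F)=33/2, d(CGHS,Z)=27/2
iteration 5: select AX,Z (d=18, Q=-343/4); attach at lengths (179/16, 109/16); label the merged cluster AXZ
  updated: d(AXZ,CGHS)=71/8, d(AXZ,F)=16
iteration 6: select AXZ,CGHS (d=71/8, Q=-331/8); attach at lengths (67/16, 75/16); label the merged cluster ACGHSXZ
  updated: d(ACGHSXZ,F)=189/16
iteration 7: select ACGHSXZ,F (d=189/16); attach at lengths (189/32, 189/32); label the merged cluster ACFGHSXZ
final tree: ((((A:26/3,X:19/3):179/16,Z:109/16):67/16,((C:-13/5,S:68/5):39/4,(G:5/2,H:9/2):37/4):75/16):189/32,F:189/32)
total length: 1451/16

179/16,109/16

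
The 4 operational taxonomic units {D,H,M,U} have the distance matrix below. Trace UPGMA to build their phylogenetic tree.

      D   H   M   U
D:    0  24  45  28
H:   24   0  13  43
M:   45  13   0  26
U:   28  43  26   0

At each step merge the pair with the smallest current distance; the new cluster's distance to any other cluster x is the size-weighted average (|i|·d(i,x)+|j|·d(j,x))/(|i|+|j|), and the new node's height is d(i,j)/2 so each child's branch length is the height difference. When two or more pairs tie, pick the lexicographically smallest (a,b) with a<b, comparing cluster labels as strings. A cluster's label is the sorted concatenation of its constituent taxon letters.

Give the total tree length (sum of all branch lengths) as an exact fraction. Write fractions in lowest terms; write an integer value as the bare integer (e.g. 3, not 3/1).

55

step 1: merge (H,M) at d=13; branch lengths H→13/2, M→13/2; new cluster HM
  updated: d(D,HM)=69/2, d(HM,U)=69/2
step 2: merge (D,U) at d=28; branch lengths D→14, U→14; new cluster DU
  updated: d(DU,HM)=69/2
step 3: merge (DU,HM) at d=69/2; branch lengths DU→13/4, HM→43/4; new cluster DHMU
final tree: ((D:14,U:14):13/4,(H:13/2,M:13/2):43/4)
total length: 55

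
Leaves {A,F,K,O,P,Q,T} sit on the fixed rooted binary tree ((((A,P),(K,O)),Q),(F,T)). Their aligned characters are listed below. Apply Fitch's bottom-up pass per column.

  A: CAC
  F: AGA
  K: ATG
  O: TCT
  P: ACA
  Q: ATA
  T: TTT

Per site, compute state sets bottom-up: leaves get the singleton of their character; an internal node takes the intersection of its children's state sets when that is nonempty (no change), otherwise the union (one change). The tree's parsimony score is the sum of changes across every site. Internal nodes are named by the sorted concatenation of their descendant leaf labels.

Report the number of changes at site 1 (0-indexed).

[col 0] AP: children A:{C}, P:{A} ∪→ {A,C}; cost 1
[col 0] KO: children K:{A}, O:{T} ∪→ {A,T}; cost 1
[col 0] AKOP: children AP:{A,C}, KO:{A,T} ∩→ {A}; cost 0
[col 0] AKOPQ: children AKOP:{A}, Q:{A} ∩→ {A}; cost 0
[col 0] FT: children F:{A}, T:{T} ∪→ {A,T}; cost 1
[col 0] AFKOPQT: children AKOPQ:{A}, FT:{A,T} ∩→ {A}; cost 0
[col 1] AP: children A:{A}, P:{C} ∪→ {A,C}; cost 1
[col 1] KO: children K:{T}, O:{C} ∪→ {C,T}; cost 1
[col 1] AKOP: children AP:{A,C}, KO:{C,T} ∩→ {C}; cost 0
[col 1] AKOPQ: children AKOP:{C}, Q:{T} ∪→ {C,T}; cost 1
[col 1] FT: children F:{G}, T:{T} ∪→ {G,T}; cost 1
[col 1] AFKOPQT: children AKOPQ:{C,T}, FT:{G,T} ∩→ {T}; cost 0
[col 2] AP: children A:{C}, P:{A} ∪→ {A,C}; cost 1
[col 2] KO: children K:{G}, O:{T} ∪→ {G,T}; cost 1
[col 2] AKOP: children AP:{A,C}, KO:{G,T} ∪→ {A,C,G,T}; cost 1
[col 2] AKOPQ: children AKOP:{A,C,G,T}, Q:{A} ∩→ {A}; cost 0
[col 2] FT: children F:{A}, T:{T} ∪→ {A,T}; cost 1
[col 2] AFKOPQT: children AKOPQ:{A}, FT:{A,T} ∩→ {A}; cost 0
per-site changes: [3, 4, 4]; total = 11

4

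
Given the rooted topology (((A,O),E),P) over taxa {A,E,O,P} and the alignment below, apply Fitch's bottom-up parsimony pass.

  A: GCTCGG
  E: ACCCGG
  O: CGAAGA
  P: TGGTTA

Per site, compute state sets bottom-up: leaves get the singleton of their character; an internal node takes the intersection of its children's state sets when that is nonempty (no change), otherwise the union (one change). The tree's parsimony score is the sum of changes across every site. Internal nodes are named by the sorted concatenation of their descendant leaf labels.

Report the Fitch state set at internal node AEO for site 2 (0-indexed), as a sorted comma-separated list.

AO@0: {G} ∪ {C} = {C,G} (union, +1)
AEO@0: {C,G} ∪ {A} = {A,C,G} (union, +1)
AEOP@0: {A,C,G} ∪ {T} = {A,C,G,T} (union, +1)
AO@1: {C} ∪ {G} = {C,G} (union, +1)
AEO@1: {C,G} ∩ {C} = {C} (intersection, +0)
AEOP@1: {C} ∪ {G} = {C,G} (union, +1)
AO@2: {T} ∪ {A} = {A,T} (union, +1)
AEO@2: {A,T} ∪ {C} = {A,C,T} (union, +1)
AEOP@2: {A,C,T} ∪ {G} = {A,C,G,T} (union, +1)
AO@3: {C} ∪ {A} = {A,C} (union, +1)
AEO@3: {A,C} ∩ {C} = {C} (intersection, +0)
AEOP@3: {C} ∪ {T} = {C,T} (union, +1)
AO@4: {G} ∩ {G} = {G} (intersection, +0)
AEO@4: {G} ∩ {G} = {G} (intersection, +0)
AEOP@4: {G} ∪ {T} = {G,T} (union, +1)
AO@5: {G} ∪ {A} = {A,G} (union, +1)
AEO@5: {A,G} ∩ {G} = {G} (intersection, +0)
AEOP@5: {G} ∪ {A} = {A,G} (union, +1)
per-site changes: [3, 2, 3, 2, 1, 2]; total = 13

A,C,T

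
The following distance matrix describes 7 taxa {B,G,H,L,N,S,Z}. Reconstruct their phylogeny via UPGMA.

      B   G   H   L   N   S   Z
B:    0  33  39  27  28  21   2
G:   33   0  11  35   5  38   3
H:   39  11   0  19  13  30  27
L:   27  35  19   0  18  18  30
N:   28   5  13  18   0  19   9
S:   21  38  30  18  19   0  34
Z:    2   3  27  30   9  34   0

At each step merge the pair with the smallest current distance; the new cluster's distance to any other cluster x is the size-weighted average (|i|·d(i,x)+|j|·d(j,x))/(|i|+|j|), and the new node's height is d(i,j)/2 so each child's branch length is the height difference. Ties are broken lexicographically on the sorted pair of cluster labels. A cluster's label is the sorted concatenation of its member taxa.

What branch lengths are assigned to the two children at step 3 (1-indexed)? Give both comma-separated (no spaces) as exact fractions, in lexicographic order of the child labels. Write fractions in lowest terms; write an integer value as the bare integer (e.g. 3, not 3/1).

1. join B+Z (d=2) ⇒ BZ; edges |B|=1, |Z|=1
  updated: d(BZ,G)=18, d(BZ,H)=33, d(BZ,L)=57/2, d(BZ,N)=37/2, d(BZ,S)=55/2
2. join G+N (d=5) ⇒ GN; edges |G|=5/2, |N|=5/2
  updated: d(BZ,GN)=73/4, d(GN,H)=12, d(GN,L)=53/2, d(GN,S)=57/2
3. join GN+H (d=12) ⇒ GHN; edges |GN|=7/2, |H|=6
  updated: d(BZ,GHN)=139/6, d(GHN,L)=24, d(GHN,S)=29
4. join L+S (d=18) ⇒ LS; edges |L|=9, |S|=9
  updated: d(BZ,LS)=28, d(GHN,LS)=53/2
5. join BZ+GHN (d=139/6) ⇒ BGHNZ; edges |BZ|=127/12, |GHN|=67/12
  updated: d(BGHNZ,LS)=271/10
6. join BGHNZ+LS (d=271/10) ⇒ BGHLNSZ; edges |BGHNZ|=59/30, |LS|=91/20
final tree: (((B:1,Z:1):127/12,((G:5/2,N:5/2):7/2,H:6):67/12):59/30,(L:9,S:9):91/20)
total length: 3431/60

7/2,6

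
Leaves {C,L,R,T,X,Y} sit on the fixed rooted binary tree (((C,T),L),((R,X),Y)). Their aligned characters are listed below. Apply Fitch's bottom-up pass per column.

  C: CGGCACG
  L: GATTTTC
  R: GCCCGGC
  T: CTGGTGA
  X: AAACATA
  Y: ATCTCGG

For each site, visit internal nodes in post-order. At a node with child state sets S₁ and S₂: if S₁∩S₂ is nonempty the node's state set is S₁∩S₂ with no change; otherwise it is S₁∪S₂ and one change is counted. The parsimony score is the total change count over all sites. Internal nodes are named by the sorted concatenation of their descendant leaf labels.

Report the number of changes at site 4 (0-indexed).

[col 0] CT: children C:{C}, T:{C} ∩→ {C}; cost 0
[col 0] CLT: children CT:{C}, L:{G} ∪→ {C,G}; cost 1
[col 0] RX: children R:{G}, X:{A} ∪→ {A,G}; cost 1
[col 0] RXY: children RX:{A,G}, Y:{A} ∩→ {A}; cost 0
[col 0] CLRTXY: children CLT:{C,G}, RXY:{A} ∪→ {A,C,G}; cost 1
[col 1] CT: children C:{G}, T:{T} ∪→ {G,T}; cost 1
[col 1] CLT: children CT:{G,T}, L:{A} ∪→ {A,G,T}; cost 1
[col 1] RX: children R:{C}, X:{A} ∪→ {A,C}; cost 1
[col 1] RXY: children RX:{A,C}, Y:{T} ∪→ {A,C,T}; cost 1
[col 1] CLRTXY: children CLT:{A,G,T}, RXY:{A,C,T} ∩→ {A,T}; cost 0
[col 2] CT: children C:{G}, T:{G} ∩→ {G}; cost 0
[col 2] CLT: children CT:{G}, L:{T} ∪→ {G,T}; cost 1
[col 2] RX: children R:{C}, X:{A} ∪→ {A,C}; cost 1
[col 2] RXY: children RX:{A,C}, Y:{C} ∩→ {C}; cost 0
[col 2] CLRTXY: children CLT:{G,T}, RXY:{C} ∪→ {C,G,T}; cost 1
[col 3] CT: children C:{C}, T:{G} ∪→ {C,G}; cost 1
[col 3] CLT: children CT:{C,G}, L:{T} ∪→ {C,G,T}; cost 1
[col 3] RX: children R:{C}, X:{C} ∩→ {C}; cost 0
[col 3] RXY: children RX:{C}, Y:{T} ∪→ {C,T}; cost 1
[col 3] CLRTXY: children CLT:{C,G,T}, RXY:{C,T} ∩→ {C,T}; cost 0
[col 4] CT: children C:{A}, T:{T} ∪→ {A,T}; cost 1
[col 4] CLT: children CT:{A,T}, L:{T} ∩→ {T}; cost 0
[col 4] RX: children R:{G}, X:{A} ∪→ {A,G}; cost 1
[col 4] RXY: children RX:{A,G}, Y:{C} ∪→ {A,C,G}; cost 1
[col 4] CLRTXY: children CLT:{T}, RXY:{A,C,G} ∪→ {A,C,G,T}; cost 1
[col 5] CT: children C:{C}, T:{G} ∪→ {C,G}; cost 1
[col 5] CLT: children CT:{C,G}, L:{T} ∪→ {C,G,T}; cost 1
[col 5] RX: children R:{G}, X:{T} ∪→ {G,T}; cost 1
[col 5] RXY: children RX:{G,T}, Y:{G} ∩→ {G}; cost 0
[col 5] CLRTXY: children CLT:{C,G,T}, RXY:{G} ∩→ {G}; cost 0
[col 6] CT: children C:{G}, T:{A} ∪→ {A,G}; cost 1
[col 6] CLT: children CT:{A,G}, L:{C} ∪→ {A,C,G}; cost 1
[col 6] RX: children R:{C}, X:{A} ∪→ {A,C}; cost 1
[col 6] RXY: children RX:{A,C}, Y:{G} ∪→ {A,C,G}; cost 1
[col 6] CLRTXY: children CLT:{A,C,G}, RXY:{A,C,G} ∩→ {A,C,G}; cost 0
per-site changes: [3, 4, 3, 3, 4, 3, 4]; total = 24

4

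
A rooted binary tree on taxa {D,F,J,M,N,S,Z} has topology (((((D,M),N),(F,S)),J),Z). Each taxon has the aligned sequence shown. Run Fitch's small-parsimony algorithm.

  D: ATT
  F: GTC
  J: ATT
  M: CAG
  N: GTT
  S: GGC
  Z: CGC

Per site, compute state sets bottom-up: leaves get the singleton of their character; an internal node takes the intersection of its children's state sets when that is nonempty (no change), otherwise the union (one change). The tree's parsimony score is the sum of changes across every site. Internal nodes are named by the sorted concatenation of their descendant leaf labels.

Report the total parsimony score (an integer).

10

DM@0: {A} ∪ {C} = {A,C} (union, +1)
DMN@0: {A,C} ∪ {G} = {A,C,G} (union, +1)
FS@0: {G} ∩ {G} = {G} (intersection, +0)
DFMNS@0: {A,C,G} ∩ {G} = {G} (intersection, +0)
DFJMNS@0: {G} ∪ {A} = {A,G} (union, +1)
DFJMNSZ@0: {A,G} ∪ {C} = {A,C,G} (union, +1)
DM@1: {T} ∪ {A} = {A,T} (union, +1)
DMN@1: {A,T} ∩ {T} = {T} (intersection, +0)
FS@1: {T} ∪ {G} = {G,T} (union, +1)
DFMNS@1: {T} ∩ {G,T} = {T} (intersection, +0)
DFJMNS@1: {T} ∩ {T} = {T} (intersection, +0)
DFJMNSZ@1: {T} ∪ {G} = {G,T} (union, +1)
DM@2: {T} ∪ {G} = {G,T} (union, +1)
DMN@2: {G,T} ∩ {T} = {T} (intersection, +0)
FS@2: {C} ∩ {C} = {C} (intersection, +0)
DFMNS@2: {T} ∪ {C} = {C,T} (union, +1)
DFJMNS@2: {C,T} ∩ {T} = {T} (intersection, +0)
DFJMNSZ@2: {T} ∪ {C} = {C,T} (union, +1)
per-site changes: [4, 3, 3]; total = 10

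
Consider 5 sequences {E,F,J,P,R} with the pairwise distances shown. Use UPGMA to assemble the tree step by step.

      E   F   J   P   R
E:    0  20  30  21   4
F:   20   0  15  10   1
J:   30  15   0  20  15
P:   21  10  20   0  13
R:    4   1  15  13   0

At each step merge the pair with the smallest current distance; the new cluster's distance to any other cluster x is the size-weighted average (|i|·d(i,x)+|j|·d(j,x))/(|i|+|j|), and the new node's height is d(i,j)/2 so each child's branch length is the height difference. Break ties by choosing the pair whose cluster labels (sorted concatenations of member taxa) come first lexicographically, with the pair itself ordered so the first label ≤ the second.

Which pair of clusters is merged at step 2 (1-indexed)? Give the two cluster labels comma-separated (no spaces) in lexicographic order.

FR,P

step 1: merge (F,R) at d=1; branch lengths F→1/2, R→1/2; new cluster FR
  updated: d(E,FR)=12, d(FR,J)=15, d(FR,P)=23/2
step 2: merge (FR,P) at d=23/2; branch lengths FR→21/4, P→23/4; new cluster FPR
  updated: d(E,FPR)=15, d(FPR,J)=50/3
step 3: merge (E,FPR) at d=15; branch lengths E→15/2, FPR→7/4; new cluster EFPR
  updated: d(EFPR,J)=20
step 4: merge (EFPR,J) at d=20; branch lengths EFPR→5/2, J→10; new cluster EFJPR
final tree: ((E:15/2,((F:1/2,R:1/2):21/4,P:23/4):7/4):5/2,J:10)
total length: 135/4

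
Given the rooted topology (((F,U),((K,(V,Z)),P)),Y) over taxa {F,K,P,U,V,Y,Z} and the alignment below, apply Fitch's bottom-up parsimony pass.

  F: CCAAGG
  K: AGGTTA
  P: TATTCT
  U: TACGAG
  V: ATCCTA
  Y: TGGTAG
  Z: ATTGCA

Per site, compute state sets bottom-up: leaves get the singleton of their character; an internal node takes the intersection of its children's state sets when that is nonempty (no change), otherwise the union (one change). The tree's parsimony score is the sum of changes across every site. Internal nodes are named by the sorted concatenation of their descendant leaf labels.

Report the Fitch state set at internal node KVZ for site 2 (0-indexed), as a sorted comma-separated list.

C,G,T

FU@0: {C} ∪ {T} = {C,T} (union, +1)
VZ@0: {A} ∩ {A} = {A} (intersection, +0)
KVZ@0: {A} ∩ {A} = {A} (intersection, +0)
KPVZ@0: {A} ∪ {T} = {A,T} (union, +1)
FKPUVZ@0: {C,T} ∩ {A,T} = {T} (intersection, +0)
FKPUVYZ@0: {T} ∩ {T} = {T} (intersection, +0)
FU@1: {C} ∪ {A} = {A,C} (union, +1)
VZ@1: {T} ∩ {T} = {T} (intersection, +0)
KVZ@1: {G} ∪ {T} = {G,T} (union, +1)
KPVZ@1: {G,T} ∪ {A} = {A,G,T} (union, +1)
FKPUVZ@1: {A,C} ∩ {A,G,T} = {A} (intersection, +0)
FKPUVYZ@1: {A} ∪ {G} = {A,G} (union, +1)
FU@2: {A} ∪ {C} = {A,C} (union, +1)
VZ@2: {C} ∪ {T} = {C,T} (union, +1)
KVZ@2: {G} ∪ {C,T} = {C,G,T} (union, +1)
KPVZ@2: {C,G,T} ∩ {T} = {T} (intersection, +0)
FKPUVZ@2: {A,C} ∪ {T} = {A,C,T} (union, +1)
FKPUVYZ@2: {A,C,T} ∪ {G} = {A,C,G,T} (union, +1)
FU@3: {A} ∪ {G} = {A,G} (union, +1)
VZ@3: {C} ∪ {G} = {C,G} (union, +1)
KVZ@3: {T} ∪ {C,G} = {C,G,T} (union, +1)
KPVZ@3: {C,G,T} ∩ {T} = {T} (intersection, +0)
FKPUVZ@3: {A,G} ∪ {T} = {A,G,T} (union, +1)
FKPUVYZ@3: {A,G,T} ∩ {T} = {T} (intersection, +0)
FU@4: {G} ∪ {A} = {A,G} (union, +1)
VZ@4: {T} ∪ {C} = {C,T} (union, +1)
KVZ@4: {T} ∩ {C,T} = {T} (intersection, +0)
KPVZ@4: {T} ∪ {C} = {C,T} (union, +1)
FKPUVZ@4: {A,G} ∪ {C,T} = {A,C,G,T} (union, +1)
FKPUVYZ@4: {A,C,G,T} ∩ {A} = {A} (intersection, +0)
FU@5: {G} ∩ {G} = {G} (intersection, +0)
VZ@5: {A} ∩ {A} = {A} (intersection, +0)
KVZ@5: {A} ∩ {A} = {A} (intersection, +0)
KPVZ@5: {A} ∪ {T} = {A,T} (union, +1)
FKPUVZ@5: {G} ∪ {A,T} = {A,G,T} (union, +1)
FKPUVYZ@5: {A,G,T} ∩ {G} = {G} (intersection, +0)
per-site changes: [2, 4, 5, 4, 4, 2]; total = 21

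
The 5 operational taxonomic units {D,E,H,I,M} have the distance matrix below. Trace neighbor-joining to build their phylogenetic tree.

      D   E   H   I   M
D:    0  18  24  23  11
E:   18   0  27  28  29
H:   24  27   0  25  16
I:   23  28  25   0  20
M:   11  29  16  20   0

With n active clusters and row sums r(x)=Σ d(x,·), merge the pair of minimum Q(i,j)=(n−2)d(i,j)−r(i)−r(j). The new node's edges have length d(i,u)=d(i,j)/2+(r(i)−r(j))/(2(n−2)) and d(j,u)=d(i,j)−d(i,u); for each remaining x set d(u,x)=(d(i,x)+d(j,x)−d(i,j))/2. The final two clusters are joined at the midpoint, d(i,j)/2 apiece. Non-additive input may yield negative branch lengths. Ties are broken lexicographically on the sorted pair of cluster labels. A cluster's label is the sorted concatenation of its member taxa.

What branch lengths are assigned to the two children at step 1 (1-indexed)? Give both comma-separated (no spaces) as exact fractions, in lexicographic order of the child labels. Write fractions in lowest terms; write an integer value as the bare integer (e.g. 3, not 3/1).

14/3,40/3

1. join D+E (d=18, Q=-124) ⇒ DE; edges |D|=14/3, |E|=40/3
  updated: d(DE,H)=33/2, d(DE,I)=33/2, d(DE,M)=11
2. join DE+I (d=33/2, Q=-145/2) ⇒ DEI; edges |DE|=31/8, |I|=101/8
  updated: d(DEI,H)=25/2, d(DEI,M)=29/4
3. join DEI+H (d=25/2, Q=-143/4) ⇒ DEHI; edges |DEI|=15/8, |H|=85/8
  updated: d(DEHI,M)=43/8
4. join DEHI+M (d=43/8) ⇒ DEHIM; edges |DEHI|=43/16, |M|=43/16
final tree: ((((D:14/3,E:40/3):31/8,I:101/8):15/8,H:85/8):43/16,M:43/16)
total length: 419/8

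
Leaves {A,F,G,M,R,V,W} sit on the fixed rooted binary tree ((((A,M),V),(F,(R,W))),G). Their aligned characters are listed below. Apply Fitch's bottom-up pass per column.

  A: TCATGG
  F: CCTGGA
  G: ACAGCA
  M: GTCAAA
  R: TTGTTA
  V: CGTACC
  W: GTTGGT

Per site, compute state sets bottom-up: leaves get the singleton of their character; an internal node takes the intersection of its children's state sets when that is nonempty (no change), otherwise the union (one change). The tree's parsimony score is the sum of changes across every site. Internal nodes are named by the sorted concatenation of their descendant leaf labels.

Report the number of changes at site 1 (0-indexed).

[col 0] AM: children A:{T}, M:{G} ∪→ {G,T}; cost 1
[col 0] AMV: children AM:{G,T}, V:{C} ∪→ {C,G,T}; cost 1
[col 0] RW: children R:{T}, W:{G} ∪→ {G,T}; cost 1
[col 0] FRW: children F:{C}, RW:{G,T} ∪→ {C,G,T}; cost 1
[col 0] AFMRVW: children AMV:{C,G,T}, FRW:{C,G,T} ∩→ {C,G,T}; cost 0
[col 0] AFGMRVW: children AFMRVW:{C,G,T}, G:{A} ∪→ {A,C,G,T}; cost 1
[col 1] AM: children A:{C}, M:{T} ∪→ {C,T}; cost 1
[col 1] AMV: children AM:{C,T}, V:{G} ∪→ {C,G,T}; cost 1
[col 1] RW: children R:{T}, W:{T} ∩→ {T}; cost 0
[col 1] FRW: children F:{C}, RW:{T} ∪→ {C,T}; cost 1
[col 1] AFMRVW: children AMV:{C,G,T}, FRW:{C,T} ∩→ {C,T}; cost 0
[col 1] AFGMRVW: children AFMRVW:{C,T}, G:{C} ∩→ {C}; cost 0
[col 2] AM: children A:{A}, M:{C} ∪→ {A,C}; cost 1
[col 2] AMV: children AM:{A,C}, V:{T} ∪→ {A,C,T}; cost 1
[col 2] RW: children R:{G}, W:{T} ∪→ {G,T}; cost 1
[col 2] FRW: children F:{T}, RW:{G,T} ∩→ {T}; cost 0
[col 2] AFMRVW: children AMV:{A,C,T}, FRW:{T} ∩→ {T}; cost 0
[col 2] AFGMRVW: children AFMRVW:{T}, G:{A} ∪→ {A,T}; cost 1
[col 3] AM: children A:{T}, M:{A} ∪→ {A,T}; cost 1
[col 3] AMV: children AM:{A,T}, V:{A} ∩→ {A}; cost 0
[col 3] RW: children R:{T}, W:{G} ∪→ {G,T}; cost 1
[col 3] FRW: children F:{G}, RW:{G,T} ∩→ {G}; cost 0
[col 3] AFMRVW: children AMV:{A}, FRW:{G} ∪→ {A,G}; cost 1
[col 3] AFGMRVW: children AFMRVW:{A,G}, G:{G} ∩→ {G}; cost 0
[col 4] AM: children A:{G}, M:{A} ∪→ {A,G}; cost 1
[col 4] AMV: children AM:{A,G}, V:{C} ∪→ {A,C,G}; cost 1
[col 4] RW: children R:{T}, W:{G} ∪→ {G,T}; cost 1
[col 4] FRW: children F:{G}, RW:{G,T} ∩→ {G}; cost 0
[col 4] AFMRVW: children AMV:{A,C,G}, FRW:{G} ∩→ {G}; cost 0
[col 4] AFGMRVW: children AFMRVW:{G}, G:{C} ∪→ {C,G}; cost 1
[col 5] AM: children A:{G}, M:{A} ∪→ {A,G}; cost 1
[col 5] AMV: children AM:{A,G}, V:{C} ∪→ {A,C,G}; cost 1
[col 5] RW: children R:{A}, W:{T} ∪→ {A,T}; cost 1
[col 5] FRW: children F:{A}, RW:{A,T} ∩→ {A}; cost 0
[col 5] AFMRVW: children AMV:{A,C,G}, FRW:{A} ∩→ {A}; cost 0
[col 5] AFGMRVW: children AFMRVW:{A}, G:{A} ∩→ {A}; cost 0
per-site changes: [5, 3, 4, 3, 4, 3]; total = 22

3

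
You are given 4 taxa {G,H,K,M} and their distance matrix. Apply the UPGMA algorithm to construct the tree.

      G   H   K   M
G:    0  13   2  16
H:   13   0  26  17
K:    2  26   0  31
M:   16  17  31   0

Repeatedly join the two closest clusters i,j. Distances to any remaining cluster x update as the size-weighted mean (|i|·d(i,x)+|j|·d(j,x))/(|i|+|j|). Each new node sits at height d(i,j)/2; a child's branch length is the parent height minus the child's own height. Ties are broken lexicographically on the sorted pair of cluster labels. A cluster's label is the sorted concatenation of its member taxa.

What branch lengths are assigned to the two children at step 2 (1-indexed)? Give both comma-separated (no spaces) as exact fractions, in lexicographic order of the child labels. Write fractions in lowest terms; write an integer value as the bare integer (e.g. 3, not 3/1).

step 1: merge (G,K) at d=2; branch lengths G→1, K→1; new cluster GK
  updated: d(GK,H)=39/2, d(GK,M)=47/2
step 2: merge (H,M) at d=17; branch lengths H→17/2, M→17/2; new cluster HM
  updated: d(GK,HM)=43/2
step 3: merge (GK,HM) at d=43/2; branch lengths GK→39/4, HM→9/4; new cluster GHKM
final tree: ((G:1,K:1):39/4,(H:17/2,M:17/2):9/4)
total length: 31

17/2,17/2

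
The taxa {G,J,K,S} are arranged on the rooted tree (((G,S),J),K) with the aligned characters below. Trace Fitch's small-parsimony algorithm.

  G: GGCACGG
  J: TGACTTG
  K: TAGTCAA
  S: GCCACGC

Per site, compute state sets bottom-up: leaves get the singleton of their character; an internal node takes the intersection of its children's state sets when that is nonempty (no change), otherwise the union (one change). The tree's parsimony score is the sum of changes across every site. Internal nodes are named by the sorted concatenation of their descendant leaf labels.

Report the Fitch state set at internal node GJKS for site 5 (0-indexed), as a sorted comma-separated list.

GS@0: {G} ∩ {G} = {G} (intersection, +0)
GJS@0: {G} ∪ {T} = {G,T} (union, +1)
GJKS@0: {G,T} ∩ {T} = {T} (intersection, +0)
GS@1: {G} ∪ {C} = {C,G} (union, +1)
GJS@1: {C,G} ∩ {G} = {G} (intersection, +0)
GJKS@1: {G} ∪ {A} = {A,G} (union, +1)
GS@2: {C} ∩ {C} = {C} (intersection, +0)
GJS@2: {C} ∪ {A} = {A,C} (union, +1)
GJKS@2: {A,C} ∪ {G} = {A,C,G} (union, +1)
GS@3: {A} ∩ {A} = {A} (intersection, +0)
GJS@3: {A} ∪ {C} = {A,C} (union, +1)
GJKS@3: {A,C} ∪ {T} = {A,C,T} (union, +1)
GS@4: {C} ∩ {C} = {C} (intersection, +0)
GJS@4: {C} ∪ {T} = {C,T} (union, +1)
GJKS@4: {C,T} ∩ {C} = {C} (intersection, +0)
GS@5: {G} ∩ {G} = {G} (intersection, +0)
GJS@5: {G} ∪ {T} = {G,T} (union, +1)
GJKS@5: {G,T} ∪ {A} = {A,G,T} (union, +1)
GS@6: {G} ∪ {C} = {C,G} (union, +1)
GJS@6: {C,G} ∩ {G} = {G} (intersection, +0)
GJKS@6: {G} ∪ {A} = {A,G} (union, +1)
per-site changes: [1, 2, 2, 2, 1, 2, 2]; total = 12

A,G,T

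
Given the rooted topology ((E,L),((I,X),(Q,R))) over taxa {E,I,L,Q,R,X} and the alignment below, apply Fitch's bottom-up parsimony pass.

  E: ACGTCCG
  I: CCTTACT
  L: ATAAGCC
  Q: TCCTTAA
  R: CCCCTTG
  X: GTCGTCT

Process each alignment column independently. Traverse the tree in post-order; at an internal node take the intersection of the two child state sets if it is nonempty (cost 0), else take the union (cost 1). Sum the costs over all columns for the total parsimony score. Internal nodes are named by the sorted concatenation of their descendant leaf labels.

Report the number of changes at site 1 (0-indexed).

2

[col 0] EL: children E:{A}, L:{A} ∩→ {A}; cost 0
[col 0] IX: children I:{C}, X:{G} ∪→ {C,G}; cost 1
[col 0] QR: children Q:{T}, R:{C} ∪→ {C,T}; cost 1
[col 0] IQRX: children IX:{C,G}, QR:{C,T} ∩→ {C}; cost 0
[col 0] EILQRX: children EL:{A}, IQRX:{C} ∪→ {A,C}; cost 1
[col 1] EL: children E:{C}, L:{T} ∪→ {C,T}; cost 1
[col 1] IX: children I:{C}, X:{T} ∪→ {C,T}; cost 1
[col 1] QR: children Q:{C}, R:{C} ∩→ {C}; cost 0
[col 1] IQRX: children IX:{C,T}, QR:{C} ∩→ {C}; cost 0
[col 1] EILQRX: children EL:{C,T}, IQRX:{C} ∩→ {C}; cost 0
[col 2] EL: children E:{G}, L:{A} ∪→ {A,G}; cost 1
[col 2] IX: children I:{T}, X:{C} ∪→ {C,T}; cost 1
[col 2] QR: children Q:{C}, R:{C} ∩→ {C}; cost 0
[col 2] IQRX: children IX:{C,T}, QR:{C} ∩→ {C}; cost 0
[col 2] EILQRX: children EL:{A,G}, IQRX:{C} ∪→ {A,C,G}; cost 1
[col 3] EL: children E:{T}, L:{A} ∪→ {A,T}; cost 1
[col 3] IX: children I:{T}, X:{G} ∪→ {G,T}; cost 1
[col 3] QR: children Q:{T}, R:{C} ∪→ {C,T}; cost 1
[col 3] IQRX: children IX:{G,T}, QR:{C,T} ∩→ {T}; cost 0
[col 3] EILQRX: children EL:{A,T}, IQRX:{T} ∩→ {T}; cost 0
[col 4] EL: children E:{C}, L:{G} ∪→ {C,G}; cost 1
[col 4] IX: children I:{A}, X:{T} ∪→ {A,T}; cost 1
[col 4] QR: children Q:{T}, R:{T} ∩→ {T}; cost 0
[col 4] IQRX: children IX:{A,T}, QR:{T} ∩→ {T}; cost 0
[col 4] EILQRX: children EL:{C,G}, IQRX:{T} ∪→ {C,G,T}; cost 1
[col 5] EL: children E:{C}, L:{C} ∩→ {C}; cost 0
[col 5] IX: children I:{C}, X:{C} ∩→ {C}; cost 0
[col 5] QR: children Q:{A}, R:{T} ∪→ {A,T}; cost 1
[col 5] IQRX: children IX:{C}, QR:{A,T} ∪→ {A,C,T}; cost 1
[col 5] EILQRX: children EL:{C}, IQRX:{A,C,T} ∩→ {C}; cost 0
[col 6] EL: children E:{G}, L:{C} ∪→ {C,G}; cost 1
[col 6] IX: children I:{T}, X:{T} ∩→ {T}; cost 0
[col 6] QR: children Q:{A}, R:{G} ∪→ {A,G}; cost 1
[col 6] IQRX: children IX:{T}, QR:{A,G} ∪→ {A,G,T}; cost 1
[col 6] EILQRX: children EL:{C,G}, IQRX:{A,G,T} ∩→ {G}; cost 0
per-site changes: [3, 2, 3, 3, 3, 2, 3]; total = 19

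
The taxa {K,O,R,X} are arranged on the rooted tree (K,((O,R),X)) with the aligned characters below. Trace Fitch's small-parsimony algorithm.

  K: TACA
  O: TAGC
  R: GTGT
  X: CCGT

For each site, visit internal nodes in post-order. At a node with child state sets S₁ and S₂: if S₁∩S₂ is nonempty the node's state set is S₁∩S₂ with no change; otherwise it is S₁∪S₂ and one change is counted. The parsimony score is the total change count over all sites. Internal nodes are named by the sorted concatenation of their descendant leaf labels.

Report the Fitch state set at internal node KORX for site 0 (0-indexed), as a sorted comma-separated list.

T

site 0, node OR: O={T} ∪ R={G} → {G,T} (+1)
site 0, node ORX: OR={G,T} ∪ X={C} → {C,G,T} (+1)
site 0, node KORX: K={T} ∩ ORX={C,G,T} → {T} (+0)
site 1, node OR: O={A} ∪ R={T} → {A,T} (+1)
site 1, node ORX: OR={A,T} ∪ X={C} → {A,C,T} (+1)
site 1, node KORX: K={A} ∩ ORX={A,C,T} → {A} (+0)
site 2, node OR: O={G} ∩ R={G} → {G} (+0)
site 2, node ORX: OR={G} ∩ X={G} → {G} (+0)
site 2, node KORX: K={C} ∪ ORX={G} → {C,G} (+1)
site 3, node OR: O={C} ∪ R={T} → {C,T} (+1)
site 3, node ORX: OR={C,T} ∩ X={T} → {T} (+0)
site 3, node KORX: K={A} ∪ ORX={T} → {A,T} (+1)
per-site changes: [2, 2, 1, 2]; total = 7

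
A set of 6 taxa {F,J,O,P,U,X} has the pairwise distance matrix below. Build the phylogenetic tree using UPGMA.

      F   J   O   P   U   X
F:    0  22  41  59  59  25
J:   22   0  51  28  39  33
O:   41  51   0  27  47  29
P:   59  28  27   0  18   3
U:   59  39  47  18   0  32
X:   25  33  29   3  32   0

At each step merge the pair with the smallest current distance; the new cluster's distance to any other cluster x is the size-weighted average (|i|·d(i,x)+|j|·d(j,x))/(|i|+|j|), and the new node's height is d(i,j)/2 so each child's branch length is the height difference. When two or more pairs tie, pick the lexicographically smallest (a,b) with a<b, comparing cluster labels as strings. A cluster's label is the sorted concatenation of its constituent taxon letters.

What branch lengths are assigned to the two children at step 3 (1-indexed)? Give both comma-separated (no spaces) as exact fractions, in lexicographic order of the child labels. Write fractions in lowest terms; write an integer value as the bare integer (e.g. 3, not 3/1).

step 1: merge (P,X) at d=3; branch lengths P→3/2, X→3/2; new cluster PX
  updated: d(F,PX)=42, d(J,PX)=61/2, d(O,PX)=28, d(PX,U)=25
step 2: merge (F,J) at d=22; branch lengths F→11, J→11; new cluster FJ
  updated: d(FJ,O)=46, d(FJ,PX)=145/4, d(FJ,U)=49
step 3: merge (PX,U) at d=25; branch lengths PX→11, U→25/2; new cluster PUX
  updated: d(FJ,PUX)=81/2, d(O,PUX)=103/3
step 4: merge (O,PUX) at d=103/3; branch lengths O→103/6, PUX→14/3; new cluster OPUX
  updated: d(FJ,OPUX)=335/8
step 5: merge (FJ,OPUX) at d=335/8; branch lengths FJ→159/16, OPUX→181/48; new cluster FJOPUX
final tree: ((F:11,J:11):159/16,(O:103/6,((P:3/2,X:3/2):11,U:25/2):14/3):181/48)
total length: 2017/24

11,25/2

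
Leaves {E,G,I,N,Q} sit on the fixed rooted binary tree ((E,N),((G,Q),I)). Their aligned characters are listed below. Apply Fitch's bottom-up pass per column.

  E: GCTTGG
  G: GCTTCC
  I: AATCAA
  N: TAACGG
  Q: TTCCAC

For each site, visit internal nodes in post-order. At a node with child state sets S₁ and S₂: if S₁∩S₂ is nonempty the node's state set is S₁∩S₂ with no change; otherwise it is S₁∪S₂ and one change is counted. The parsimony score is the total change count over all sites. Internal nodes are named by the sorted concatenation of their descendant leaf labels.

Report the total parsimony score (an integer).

EN@0: {G} ∪ {T} = {G,T} (union, +1)
GQ@0: {G} ∪ {T} = {G,T} (union, +1)
GIQ@0: {G,T} ∪ {A} = {A,G,T} (union, +1)
EGINQ@0: {G,T} ∩ {A,G,T} = {G,T} (intersection, +0)
EN@1: {C} ∪ {A} = {A,C} (union, +1)
GQ@1: {C} ∪ {T} = {C,T} (union, +1)
GIQ@1: {C,T} ∪ {A} = {A,C,T} (union, +1)
EGINQ@1: {A,C} ∩ {A,C,T} = {A,C} (intersection, +0)
EN@2: {T} ∪ {A} = {A,T} (union, +1)
GQ@2: {T} ∪ {C} = {C,T} (union, +1)
GIQ@2: {C,T} ∩ {T} = {T} (intersection, +0)
EGINQ@2: {A,T} ∩ {T} = {T} (intersection, +0)
EN@3: {T} ∪ {C} = {C,T} (union, +1)
GQ@3: {T} ∪ {C} = {C,T} (union, +1)
GIQ@3: {C,T} ∩ {C} = {C} (intersection, +0)
EGINQ@3: {C,T} ∩ {C} = {C} (intersection, +0)
EN@4: {G} ∩ {G} = {G} (intersection, +0)
GQ@4: {C} ∪ {A} = {A,C} (union, +1)
GIQ@4: {A,C} ∩ {A} = {A} (intersection, +0)
EGINQ@4: {G} ∪ {A} = {A,G} (union, +1)
EN@5: {G} ∩ {G} = {G} (intersection, +0)
GQ@5: {C} ∩ {C} = {C} (intersection, +0)
GIQ@5: {C} ∪ {A} = {A,C} (union, +1)
EGINQ@5: {G} ∪ {A,C} = {A,C,G} (union, +1)
per-site changes: [3, 3, 2, 2, 2, 2]; total = 14

14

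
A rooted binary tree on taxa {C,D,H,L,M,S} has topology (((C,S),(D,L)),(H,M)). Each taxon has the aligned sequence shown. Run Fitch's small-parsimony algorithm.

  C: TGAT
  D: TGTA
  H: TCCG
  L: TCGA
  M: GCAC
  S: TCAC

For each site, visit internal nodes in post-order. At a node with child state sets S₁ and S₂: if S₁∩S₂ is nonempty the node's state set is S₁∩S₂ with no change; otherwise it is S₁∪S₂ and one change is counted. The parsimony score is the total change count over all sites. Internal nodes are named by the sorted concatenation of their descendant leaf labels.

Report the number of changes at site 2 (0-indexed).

3

CS@0: {T} ∩ {T} = {T} (intersection, +0)
DL@0: {T} ∩ {T} = {T} (intersection, +0)
CDLS@0: {T} ∩ {T} = {T} (intersection, +0)
HM@0: {T} ∪ {G} = {G,T} (union, +1)
CDHLMS@0: {T} ∩ {G,T} = {T} (intersection, +0)
CS@1: {G} ∪ {C} = {C,G} (union, +1)
DL@1: {G} ∪ {C} = {C,G} (union, +1)
CDLS@1: {C,G} ∩ {C,G} = {C,G} (intersection, +0)
HM@1: {C} ∩ {C} = {C} (intersection, +0)
CDHLMS@1: {C,G} ∩ {C} = {C} (intersection, +0)
CS@2: {A} ∩ {A} = {A} (intersection, +0)
DL@2: {T} ∪ {G} = {G,T} (union, +1)
CDLS@2: {A} ∪ {G,T} = {A,G,T} (union, +1)
HM@2: {C} ∪ {A} = {A,C} (union, +1)
CDHLMS@2: {A,G,T} ∩ {A,C} = {A} (intersection, +0)
CS@3: {T} ∪ {C} = {C,T} (union, +1)
DL@3: {A} ∩ {A} = {A} (intersection, +0)
CDLS@3: {C,T} ∪ {A} = {A,C,T} (union, +1)
HM@3: {G} ∪ {C} = {C,G} (union, +1)
CDHLMS@3: {A,C,T} ∩ {C,G} = {C} (intersection, +0)
per-site changes: [1, 2, 3, 3]; total = 9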